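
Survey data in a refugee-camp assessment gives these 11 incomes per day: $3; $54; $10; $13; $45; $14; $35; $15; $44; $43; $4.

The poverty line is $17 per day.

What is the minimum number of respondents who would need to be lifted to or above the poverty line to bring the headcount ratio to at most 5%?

Currently q = 6 of N = 11 are below the line (H = 0.545).
A headcount ratio of at most 5% allows at most ⌊0.05 × 11⌋ = 0 poor respondents.
So at least 6 − 0 = 6 must be lifted.

6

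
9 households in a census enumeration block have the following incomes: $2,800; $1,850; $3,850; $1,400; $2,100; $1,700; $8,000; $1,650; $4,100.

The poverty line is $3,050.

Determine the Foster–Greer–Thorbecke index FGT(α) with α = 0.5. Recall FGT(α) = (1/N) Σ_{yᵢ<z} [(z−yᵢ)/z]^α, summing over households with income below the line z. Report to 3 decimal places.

0.394

Poor units: $1,400, $1,650, $1,700, $1,850, $2,100, $2,800 (q = 6 of N = 9).
Relative gaps: (3050−1400)/3050 = 0.5410; (3050−1650)/3050 = 0.4590; (3050−1700)/3050 = 0.4426; (3050−1850)/3050 = 0.3934; (3050−2100)/3050 = 0.3115; (3050−2800)/3050 = 0.0820.
Raised to α = 0.5: 0.73552; 0.67751; 0.66530; 0.62725; 0.55810; 0.28630.
Sum = 3.549972; FGT(0.5) = 3.549972 / 9 = 0.394.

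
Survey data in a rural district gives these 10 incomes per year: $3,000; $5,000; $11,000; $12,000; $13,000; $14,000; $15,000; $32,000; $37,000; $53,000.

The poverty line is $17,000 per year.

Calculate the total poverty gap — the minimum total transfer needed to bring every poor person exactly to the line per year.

$46,000

Poor units: $3,000, $5,000, $11,000, $12,000, $13,000, $14,000, $15,000 (q = 7 of N = 10).
Individual gaps: 17000−3000 = 14000; 17000−5000 = 12000; 17000−11000 = 6000; 17000−12000 = 5000; 17000−13000 = 4000; 17000−14000 = 3000; 17000−15000 = 2000.
Aggregate gap = $46,000.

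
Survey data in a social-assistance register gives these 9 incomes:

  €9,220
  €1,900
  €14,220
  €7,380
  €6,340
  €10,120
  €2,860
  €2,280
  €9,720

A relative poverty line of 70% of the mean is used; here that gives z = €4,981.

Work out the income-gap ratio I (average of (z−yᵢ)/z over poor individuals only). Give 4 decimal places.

Below the line: €1,900, €2,280, €2,860 (q = 3 of N = 9).
Shortfall ratios (z−y)/z: 0.6186, 0.5423, 0.4258; sum = 1.586629.
The income-gap ratio divides by q (the poor only): 1.586629 / 3 = 0.5289.

0.5289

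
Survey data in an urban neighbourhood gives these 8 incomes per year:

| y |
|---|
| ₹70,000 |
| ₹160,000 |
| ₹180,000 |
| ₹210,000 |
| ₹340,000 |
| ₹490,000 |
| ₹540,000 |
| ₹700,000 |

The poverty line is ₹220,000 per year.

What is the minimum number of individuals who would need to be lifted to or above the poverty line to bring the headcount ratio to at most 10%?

Currently q = 4 of N = 8 are below the line (H = 0.500).
A headcount ratio of at most 10% allows at most ⌊0.10 × 8⌋ = 0 poor individuals.
So at least 4 − 0 = 4 must be lifted.

4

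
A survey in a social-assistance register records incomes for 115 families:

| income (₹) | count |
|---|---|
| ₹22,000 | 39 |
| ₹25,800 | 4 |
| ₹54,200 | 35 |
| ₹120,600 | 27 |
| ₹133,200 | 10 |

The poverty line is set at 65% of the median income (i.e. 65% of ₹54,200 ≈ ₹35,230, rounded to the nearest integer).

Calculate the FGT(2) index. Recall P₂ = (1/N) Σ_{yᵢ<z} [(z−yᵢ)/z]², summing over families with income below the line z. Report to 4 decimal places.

0.0503

Poor units: 39×₹22,000, 4×₹25,800 (q = 43 of N = 115).
Normalized shortfalls: (35230−22000)/35230 = 0.3755 (×39); (35230−25800)/35230 = 0.2677 (×4).
Squared: 0.1410 (×39); 0.0716 (×4).
Sum = 5.786541; P₂ = 5.786541 / 115 = 0.0503.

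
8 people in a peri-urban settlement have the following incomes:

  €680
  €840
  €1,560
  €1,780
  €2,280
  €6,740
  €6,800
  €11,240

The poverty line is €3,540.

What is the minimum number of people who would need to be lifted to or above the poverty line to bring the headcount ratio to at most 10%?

Currently q = 5 of N = 8 are below the line (H = 0.625).
A headcount ratio of at most 10% allows at most ⌊0.10 × 8⌋ = 0 poor people.
So at least 5 − 0 = 5 must be lifted.

5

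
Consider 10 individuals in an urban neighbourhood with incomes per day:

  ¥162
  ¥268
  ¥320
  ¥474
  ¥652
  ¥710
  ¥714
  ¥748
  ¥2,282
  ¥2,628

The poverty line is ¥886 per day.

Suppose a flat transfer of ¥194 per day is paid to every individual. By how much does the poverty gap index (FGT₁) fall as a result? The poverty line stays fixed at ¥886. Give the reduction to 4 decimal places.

0.1643

Before: below the line — ¥162, ¥268, ¥320, ¥474, ¥652, ¥710, ¥714, ¥748; poverty gap index (FGT₁) = 0.343115.
After the ¥194 transfer: below the line — ¥356, ¥462, ¥514, ¥668, ¥846; poverty gap index (FGT₁) = 0.178781.
Reduction = 0.343115 − 0.178781 = 0.1643.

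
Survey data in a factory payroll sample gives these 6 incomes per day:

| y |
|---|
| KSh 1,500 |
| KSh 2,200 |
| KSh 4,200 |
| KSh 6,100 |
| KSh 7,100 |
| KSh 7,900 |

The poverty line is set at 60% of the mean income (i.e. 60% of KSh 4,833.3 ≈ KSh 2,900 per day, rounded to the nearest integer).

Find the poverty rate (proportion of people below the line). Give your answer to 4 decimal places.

0.3333

2 of the 6 people have income below KSh 2,900.
H = 2/6 = 0.3333.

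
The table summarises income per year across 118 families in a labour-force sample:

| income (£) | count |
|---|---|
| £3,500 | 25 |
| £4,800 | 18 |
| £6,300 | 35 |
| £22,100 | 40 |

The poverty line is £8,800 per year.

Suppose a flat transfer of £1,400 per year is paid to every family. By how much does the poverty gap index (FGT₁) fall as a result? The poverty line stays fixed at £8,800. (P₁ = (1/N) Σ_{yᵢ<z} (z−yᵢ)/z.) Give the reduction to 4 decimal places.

Before: below the line — 25×£3,500, 18×£4,800, 35×£6,300; poverty gap index (FGT₁) = 0.281202.
After the £1,400 transfer: below the line — 25×£4,900, 18×£6,200, 35×£7,700; poverty gap index (FGT₁) = 0.176040.
Reduction = 0.281202 − 0.176040 = 0.1052.

0.1052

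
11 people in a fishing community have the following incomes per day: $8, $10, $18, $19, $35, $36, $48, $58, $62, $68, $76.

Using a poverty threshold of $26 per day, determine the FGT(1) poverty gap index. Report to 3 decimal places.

0.171

Incomes under z: $8, $10, $18, $19 (q = 4 of N = 11).
Relative gaps: (26−8)/26 = 0.6923; (26−10)/26 = 0.6154; (26−18)/26 = 0.3077; (26−19)/26 = 0.2692.
Σ = 1.884615. Dividing by the full population N = 11 gives P₁ = 0.171.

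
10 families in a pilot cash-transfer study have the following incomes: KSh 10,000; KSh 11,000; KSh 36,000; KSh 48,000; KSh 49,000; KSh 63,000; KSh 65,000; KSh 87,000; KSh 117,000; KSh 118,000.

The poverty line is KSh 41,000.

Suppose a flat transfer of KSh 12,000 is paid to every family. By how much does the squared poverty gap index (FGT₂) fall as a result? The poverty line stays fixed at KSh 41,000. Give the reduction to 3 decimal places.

Before: below the line — KSh 10,000, KSh 11,000, KSh 36,000; squared poverty gap index (FGT₂) = 0.11220.
After the KSh 12,000 transfer: below the line — KSh 22,000, KSh 23,000; squared poverty gap index (FGT₂) = 0.04075.
Reduction = 0.11220 − 0.04075 = 0.071.

0.071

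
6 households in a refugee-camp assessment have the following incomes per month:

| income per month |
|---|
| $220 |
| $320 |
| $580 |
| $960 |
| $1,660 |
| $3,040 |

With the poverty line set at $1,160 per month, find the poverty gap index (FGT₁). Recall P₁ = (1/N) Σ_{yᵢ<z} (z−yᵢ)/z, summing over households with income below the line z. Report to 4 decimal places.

0.3678

Below z: $220, $320, $580, $960 (q = 4 of N = 6).
Relative gaps: (1160−220)/1160 = 0.8103; (1160−320)/1160 = 0.7241; (1160−580)/1160 = 0.5000; (1160−960)/1160 = 0.1724.
Σ = 2.206897. Dividing by the full population N = 6 gives P₁ = 0.3678.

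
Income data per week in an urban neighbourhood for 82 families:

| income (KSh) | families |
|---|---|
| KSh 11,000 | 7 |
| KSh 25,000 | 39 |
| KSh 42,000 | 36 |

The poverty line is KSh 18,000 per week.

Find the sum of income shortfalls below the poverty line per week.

KSh 49,000

Below the line: 7×KSh 11,000 (q = 7 of N = 82).
Individual gaps: 7×(18000−11000) = 49000.
Aggregate gap = KSh 49,000.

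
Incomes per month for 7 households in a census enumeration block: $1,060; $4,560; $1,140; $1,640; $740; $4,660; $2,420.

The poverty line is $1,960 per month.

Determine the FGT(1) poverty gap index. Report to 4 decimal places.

0.2376

Below the line: $740, $1,060, $1,140, $1,640 (q = 4 of N = 7).
Gap ratios (z−y)/z: (1960−740)/1960 = 0.6224; (1960−1060)/1960 = 0.4592; (1960−1140)/1960 = 0.4184; (1960−1640)/1960 = 0.1633.
Sum of shortfalls = 1.663265; P₁ averages over all N: 1.663265 / 7 = 0.2376.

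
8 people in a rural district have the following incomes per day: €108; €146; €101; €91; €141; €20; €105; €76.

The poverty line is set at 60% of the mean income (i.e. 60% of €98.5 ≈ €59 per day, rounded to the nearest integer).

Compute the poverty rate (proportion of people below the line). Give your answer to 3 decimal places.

0.125

1 of the 8 people have income below €59.
H = 1/8 = 0.125.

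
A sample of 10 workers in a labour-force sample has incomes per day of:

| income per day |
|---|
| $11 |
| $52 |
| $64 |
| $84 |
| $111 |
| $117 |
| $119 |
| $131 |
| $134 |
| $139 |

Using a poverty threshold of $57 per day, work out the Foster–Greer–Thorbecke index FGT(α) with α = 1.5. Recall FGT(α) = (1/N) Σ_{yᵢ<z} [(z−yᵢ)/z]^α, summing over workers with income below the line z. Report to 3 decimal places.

0.075

Below the line: $11, $52 (q = 2 of N = 10).
Gap ratios (z−y)/z: (57−11)/57 = 0.8070; (57−52)/57 = 0.0877.
Raised to α = 1.5: 0.72498; 0.02598.
Sum = 0.750958; FGT(1.5) = 0.750958 / 10 = 0.075.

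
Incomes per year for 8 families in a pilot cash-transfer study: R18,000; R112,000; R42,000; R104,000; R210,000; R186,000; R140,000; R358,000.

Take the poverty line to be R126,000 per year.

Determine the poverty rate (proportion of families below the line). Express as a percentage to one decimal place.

50.0%

4 of the 8 families have income below R126,000.
H = 4/8 = 50.0%.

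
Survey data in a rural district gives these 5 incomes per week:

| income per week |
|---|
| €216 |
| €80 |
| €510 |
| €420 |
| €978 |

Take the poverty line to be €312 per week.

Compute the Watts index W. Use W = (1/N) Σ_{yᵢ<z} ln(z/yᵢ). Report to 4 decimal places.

Poor units: €80, €216 (q = 2 of N = 5).
ln(z/y) terms: ln(312/80) = 1.3610; ln(312/216) = 0.3677.
W = 1.728701 / 5 = 0.3457.

0.3457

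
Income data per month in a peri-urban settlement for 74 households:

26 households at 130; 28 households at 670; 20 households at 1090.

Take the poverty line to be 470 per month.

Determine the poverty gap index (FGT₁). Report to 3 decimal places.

Poor units: 26×130 (q = 26 of N = 74).
Gap ratios (z−y)/z: (470−130)/470 = 0.7234 (×26).
Sum of shortfalls = 18.808511; P₁ averages over all N: 18.808511 / 74 = 0.254.

0.254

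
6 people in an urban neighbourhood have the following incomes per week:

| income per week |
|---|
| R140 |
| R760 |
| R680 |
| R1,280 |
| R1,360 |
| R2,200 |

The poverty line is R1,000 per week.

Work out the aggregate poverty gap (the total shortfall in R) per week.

Below z: R140, R680, R760 (q = 3 of N = 6).
Individual gaps: 1000−140 = 860; 1000−680 = 320; 1000−760 = 240.
Aggregate gap = R1,420.

R1,420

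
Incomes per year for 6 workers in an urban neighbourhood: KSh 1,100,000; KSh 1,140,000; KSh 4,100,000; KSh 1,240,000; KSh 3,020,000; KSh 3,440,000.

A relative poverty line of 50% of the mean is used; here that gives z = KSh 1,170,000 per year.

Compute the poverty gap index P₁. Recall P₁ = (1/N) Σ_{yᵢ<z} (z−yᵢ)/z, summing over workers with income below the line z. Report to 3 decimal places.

0.014

Incomes under z: KSh 1,100,000, KSh 1,140,000 (q = 2 of N = 6).
Shortfall ratios: (1170000−1100000)/1170000 = 0.0598; (1170000−1140000)/1170000 = 0.0256.
Σ = 0.085470. Dividing by the full population N = 6 gives P₁ = 0.014.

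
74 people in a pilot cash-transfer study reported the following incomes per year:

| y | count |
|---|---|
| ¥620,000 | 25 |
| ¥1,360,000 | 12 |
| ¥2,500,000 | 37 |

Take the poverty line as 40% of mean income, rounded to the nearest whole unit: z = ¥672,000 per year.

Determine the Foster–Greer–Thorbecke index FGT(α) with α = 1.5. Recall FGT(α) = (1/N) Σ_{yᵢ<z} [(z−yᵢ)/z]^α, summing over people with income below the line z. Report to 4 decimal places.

0.0073

Poor units: 25×¥620,000 (q = 25 of N = 74).
Relative gaps: (672000−620000)/672000 = 0.0774 (×25).
Raised to α = 1.5: 0.02153 (×25).
Sum = 0.538135; FGT(1.5) = 0.538135 / 74 = 0.0073.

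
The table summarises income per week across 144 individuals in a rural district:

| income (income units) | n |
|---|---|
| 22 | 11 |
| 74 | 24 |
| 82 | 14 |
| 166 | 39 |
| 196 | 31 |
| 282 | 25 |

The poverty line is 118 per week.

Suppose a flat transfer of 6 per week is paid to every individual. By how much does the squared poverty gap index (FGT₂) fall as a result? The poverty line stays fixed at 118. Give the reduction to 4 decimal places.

Before: below the line — 11×22, 24×74, 14×82; squared poverty gap index (FGT₂) = 0.082783.
After the 6 transfer: below the line — 11×28, 24×80, 14×88; squared poverty gap index (FGT₂) = 0.068006.
Reduction = 0.082783 − 0.068006 = 0.0148.

0.0148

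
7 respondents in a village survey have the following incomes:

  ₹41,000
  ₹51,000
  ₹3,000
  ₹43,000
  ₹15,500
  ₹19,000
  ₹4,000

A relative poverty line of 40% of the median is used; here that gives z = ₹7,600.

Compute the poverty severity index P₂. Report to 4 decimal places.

0.0844

Incomes under z: ₹3,000, ₹4,000 (q = 2 of N = 7).
Relative gaps: (7600−3000)/7600 = 0.6053; (7600−4000)/7600 = 0.4737.
Squared: 0.3663; 0.2244.
Sum = 0.590720; P₂ = 0.590720 / 7 = 0.0844.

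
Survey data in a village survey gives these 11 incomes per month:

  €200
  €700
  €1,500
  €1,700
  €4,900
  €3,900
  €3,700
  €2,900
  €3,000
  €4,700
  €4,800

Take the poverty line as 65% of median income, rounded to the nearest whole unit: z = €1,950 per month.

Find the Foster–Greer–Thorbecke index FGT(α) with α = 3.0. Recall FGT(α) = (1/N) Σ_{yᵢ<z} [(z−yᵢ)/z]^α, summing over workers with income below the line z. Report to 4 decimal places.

Below the line: €200, €700, €1,500, €1,700 (q = 4 of N = 11).
Shortfall ratios: (1950−200)/1950 = 0.8974; (1950−700)/1950 = 0.6410; (1950−1500)/1950 = 0.2308; (1950−1700)/1950 = 0.1282.
Raised to α = 3.0: 0.72279; 0.26341; 0.01229; 0.00211.
Sum = 1.000590; FGT(3.0) = 1.000590 / 11 = 0.0910.

0.0910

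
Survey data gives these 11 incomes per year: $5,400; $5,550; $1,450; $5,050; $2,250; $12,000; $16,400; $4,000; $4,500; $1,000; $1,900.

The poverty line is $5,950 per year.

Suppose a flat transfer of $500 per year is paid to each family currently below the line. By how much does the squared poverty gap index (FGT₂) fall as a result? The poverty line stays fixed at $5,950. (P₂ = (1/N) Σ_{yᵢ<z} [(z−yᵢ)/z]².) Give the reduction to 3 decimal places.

0.052

Before: below the line — $1,000, $1,450, $1,900, $2,250, $4,000, $4,500, $5,050, $5,400, $5,550; squared poverty gap index (FGT₂) = 0.21062.
After the $500 transfer: below the line — $1,500, $1,950, $2,400, $2,750, $4,500, $5,000, $5,550, $5,900; squared poverty gap index (FGT₂) = 0.15873.
Reduction = 0.21062 − 0.15873 = 0.052.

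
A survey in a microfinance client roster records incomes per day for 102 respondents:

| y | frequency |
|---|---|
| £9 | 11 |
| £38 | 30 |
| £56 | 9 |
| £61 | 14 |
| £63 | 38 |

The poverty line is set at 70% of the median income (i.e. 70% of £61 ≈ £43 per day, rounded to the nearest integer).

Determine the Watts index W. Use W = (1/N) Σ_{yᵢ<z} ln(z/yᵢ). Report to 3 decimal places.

Incomes under z: 11×£9, 30×£38 (q = 41 of N = 102).
Log shortfalls: ln(43/9) = 1.5640 (×11); ln(43/38) = 0.1236 (×30).
W = 20.912150 / 102 = 0.205.

0.205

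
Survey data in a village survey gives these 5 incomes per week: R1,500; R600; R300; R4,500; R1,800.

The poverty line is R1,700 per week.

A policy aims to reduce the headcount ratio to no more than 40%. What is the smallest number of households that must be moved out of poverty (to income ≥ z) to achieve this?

Currently q = 3 of N = 5 are below the line (H = 0.600).
A headcount ratio of at most 40% allows at most ⌊0.40 × 5⌋ = 2 poor households.
So at least 3 − 2 = 1 must be lifted.

1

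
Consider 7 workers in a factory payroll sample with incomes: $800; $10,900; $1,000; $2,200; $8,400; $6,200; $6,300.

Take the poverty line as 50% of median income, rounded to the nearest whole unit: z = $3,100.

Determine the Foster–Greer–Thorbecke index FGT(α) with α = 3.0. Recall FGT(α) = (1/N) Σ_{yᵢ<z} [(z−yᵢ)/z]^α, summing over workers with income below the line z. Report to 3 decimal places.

Below z: $800, $1,000, $2,200 (q = 3 of N = 7).
Shortfall ratios: (3100−800)/3100 = 0.7419; (3100−1000)/3100 = 0.6774; (3100−2200)/3100 = 0.2903.
Raised to α = 3.0: 0.40841; 0.31087; 0.02447.
Sum = 0.743748; FGT(3.0) = 0.743748 / 7 = 0.106.

0.106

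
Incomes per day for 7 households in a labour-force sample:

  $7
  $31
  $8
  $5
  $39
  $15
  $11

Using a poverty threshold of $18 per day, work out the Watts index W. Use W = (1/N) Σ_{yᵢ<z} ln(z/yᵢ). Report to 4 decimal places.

0.5302

Incomes under z: $5, $7, $8, $11, $15 (q = 5 of N = 7).
ln(z/y) terms: ln(18/5) = 1.2809; ln(18/7) = 0.9445; ln(18/8) = 0.8109; ln(18/11) = 0.4925; ln(18/15) = 0.1823.
W = 3.711124 / 7 = 0.5302.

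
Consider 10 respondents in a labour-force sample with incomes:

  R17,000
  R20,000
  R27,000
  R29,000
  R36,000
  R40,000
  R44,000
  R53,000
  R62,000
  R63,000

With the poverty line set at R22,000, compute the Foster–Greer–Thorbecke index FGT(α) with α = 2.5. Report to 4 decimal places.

Incomes under z: R17,000, R20,000 (q = 2 of N = 10).
Normalized shortfalls: (22000−17000)/22000 = 0.2273; (22000−20000)/22000 = 0.0909.
Raised to α = 2.5: 0.02462; 0.00249.
Sum = 0.027116; FGT(2.5) = 0.027116 / 10 = 0.0027.

0.0027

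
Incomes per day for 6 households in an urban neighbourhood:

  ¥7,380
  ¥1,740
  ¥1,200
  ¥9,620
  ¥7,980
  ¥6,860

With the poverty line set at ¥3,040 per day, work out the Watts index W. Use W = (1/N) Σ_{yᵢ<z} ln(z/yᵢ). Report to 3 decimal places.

Incomes under z: ¥1,200, ¥1,740 (q = 2 of N = 6).
Log gaps: ln(3040/1200) = 0.9295; ln(3040/1740) = 0.5580.
W = 1.487508 / 6 = 0.248.

0.248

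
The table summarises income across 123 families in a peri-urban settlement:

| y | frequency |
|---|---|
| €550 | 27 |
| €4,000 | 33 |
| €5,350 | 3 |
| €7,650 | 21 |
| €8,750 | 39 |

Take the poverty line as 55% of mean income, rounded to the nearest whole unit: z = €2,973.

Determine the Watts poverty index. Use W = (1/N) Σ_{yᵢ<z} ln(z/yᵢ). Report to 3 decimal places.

0.370

Poor units: 27×€550 (q = 27 of N = 123).
ln(z/y) terms: ln(2973/550) = 1.6874 (×27).
W = 45.560031 / 123 = 0.370.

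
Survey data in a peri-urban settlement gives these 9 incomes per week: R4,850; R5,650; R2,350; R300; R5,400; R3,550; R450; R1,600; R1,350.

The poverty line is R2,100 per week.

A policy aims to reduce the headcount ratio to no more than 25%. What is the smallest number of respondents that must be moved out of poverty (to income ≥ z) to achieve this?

2

Currently q = 4 of N = 9 are below the line (H = 0.444).
A headcount ratio of at most 25% allows at most ⌊0.25 × 9⌋ = 2 poor respondents.
So at least 4 − 2 = 2 must be lifted.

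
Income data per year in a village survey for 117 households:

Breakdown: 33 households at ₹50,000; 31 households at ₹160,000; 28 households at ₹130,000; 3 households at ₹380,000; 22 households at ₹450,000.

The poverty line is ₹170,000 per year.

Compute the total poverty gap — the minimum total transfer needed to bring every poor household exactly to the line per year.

₹5,390,000

Below z: 33×₹50,000, 28×₹130,000, 31×₹160,000 (q = 92 of N = 117).
Individual gaps: 33×(170000−50000) = 3960000; 28×(170000−130000) = 1120000; 31×(170000−160000) = 310000.
Aggregate gap = ₹5,390,000.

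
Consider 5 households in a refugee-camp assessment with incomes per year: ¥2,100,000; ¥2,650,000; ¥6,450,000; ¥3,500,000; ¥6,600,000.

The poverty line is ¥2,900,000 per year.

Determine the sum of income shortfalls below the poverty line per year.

Poor units: ¥2,100,000, ¥2,650,000 (q = 2 of N = 5).
Individual gaps: 2900000−2100000 = 800000; 2900000−2650000 = 250000.
Aggregate gap = ¥1,050,000.

¥1,050,000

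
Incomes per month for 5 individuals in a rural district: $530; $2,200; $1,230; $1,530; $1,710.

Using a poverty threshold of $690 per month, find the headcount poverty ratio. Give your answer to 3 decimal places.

1 of the 5 individuals have income below $690.
H = 1/5 = 0.200.

0.200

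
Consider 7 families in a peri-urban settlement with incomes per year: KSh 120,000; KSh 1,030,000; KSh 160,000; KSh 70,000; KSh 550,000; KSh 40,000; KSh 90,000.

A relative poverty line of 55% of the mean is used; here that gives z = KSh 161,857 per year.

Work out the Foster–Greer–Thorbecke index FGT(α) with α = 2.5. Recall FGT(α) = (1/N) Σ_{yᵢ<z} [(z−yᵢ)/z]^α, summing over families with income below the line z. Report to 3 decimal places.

0.129

Poor units: KSh 40,000, KSh 70,000, KSh 90,000, KSh 120,000, KSh 160,000 (q = 5 of N = 7).
Normalized shortfalls: (161857−40000)/161857 = 0.7529; (161857−70000)/161857 = 0.5675; (161857−90000)/161857 = 0.4440; (161857−120000)/161857 = 0.2586; (161857−160000)/161857 = 0.0115.
Raised to α = 2.5: 0.49181; 0.24263; 0.13132; 0.03401; 0.00001.
Sum = 0.899791; FGT(2.5) = 0.899791 / 7 = 0.129.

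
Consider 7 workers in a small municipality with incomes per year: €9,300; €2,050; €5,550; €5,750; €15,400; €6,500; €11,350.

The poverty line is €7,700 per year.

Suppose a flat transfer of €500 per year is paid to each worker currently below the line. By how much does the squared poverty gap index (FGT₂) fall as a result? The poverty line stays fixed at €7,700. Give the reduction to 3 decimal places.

0.024

Before: below the line — €2,050, €5,550, €5,750, €6,500; squared poverty gap index (FGT₂) = 0.10069.
After the €500 transfer: below the line — €2,550, €6,050, €6,250, €7,000; squared poverty gap index (FGT₂) = 0.07671.
Reduction = 0.10069 − 0.07671 = 0.024.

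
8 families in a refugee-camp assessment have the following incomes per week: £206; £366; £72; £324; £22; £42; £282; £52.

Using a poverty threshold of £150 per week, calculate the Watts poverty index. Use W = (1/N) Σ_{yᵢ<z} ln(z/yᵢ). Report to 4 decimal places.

Incomes under z: £22, £42, £52, £72 (q = 4 of N = 8).
Log gaps: ln(150/22) = 1.9196; ln(150/42) = 1.2730; ln(150/52) = 1.0594; ln(150/72) = 0.7340.
W = 4.985919 / 8 = 0.6232.

0.6232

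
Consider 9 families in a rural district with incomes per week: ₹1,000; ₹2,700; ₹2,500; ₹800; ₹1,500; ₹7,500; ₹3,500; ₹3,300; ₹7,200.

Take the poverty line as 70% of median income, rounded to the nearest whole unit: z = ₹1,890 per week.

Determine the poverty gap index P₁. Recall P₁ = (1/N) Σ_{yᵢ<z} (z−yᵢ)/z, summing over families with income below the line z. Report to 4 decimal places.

0.1393

Incomes under z: ₹800, ₹1,000, ₹1,500 (q = 3 of N = 9).
Shortfall ratios: (1890−800)/1890 = 0.5767; (1890−1000)/1890 = 0.4709; (1890−1500)/1890 = 0.2063.
Sum of shortfalls = 1.253968; P₁ averages over all N: 1.253968 / 9 = 0.1393.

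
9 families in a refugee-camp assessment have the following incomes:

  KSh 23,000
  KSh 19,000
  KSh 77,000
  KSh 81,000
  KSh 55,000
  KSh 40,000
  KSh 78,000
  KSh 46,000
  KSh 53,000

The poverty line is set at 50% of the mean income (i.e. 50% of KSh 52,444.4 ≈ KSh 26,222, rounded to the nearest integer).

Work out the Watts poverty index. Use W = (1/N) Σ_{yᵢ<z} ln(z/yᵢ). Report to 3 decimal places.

Incomes under z: KSh 19,000, KSh 23,000 (q = 2 of N = 9).
ln(z/y) terms: ln(26222/19000) = 0.3222; ln(26222/23000) = 0.1311.
W = 0.453264 / 9 = 0.050.

0.050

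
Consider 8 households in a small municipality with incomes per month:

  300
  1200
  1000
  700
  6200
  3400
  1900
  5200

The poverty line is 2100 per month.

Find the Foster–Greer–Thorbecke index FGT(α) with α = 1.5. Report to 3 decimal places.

0.253

Incomes under z: 300, 700, 1000, 1200, 1900 (q = 5 of N = 8).
Shortfall ratios: (2100−300)/2100 = 0.8571; (2100−700)/2100 = 0.6667; (2100−1000)/2100 = 0.5238; (2100−1200)/2100 = 0.4286; (2100−1900)/2100 = 0.0952.
Raised to α = 1.5: 0.79356; 0.54433; 0.37911; 0.28057; 0.02939.
Sum = 2.026954; FGT(1.5) = 2.026954 / 8 = 0.253.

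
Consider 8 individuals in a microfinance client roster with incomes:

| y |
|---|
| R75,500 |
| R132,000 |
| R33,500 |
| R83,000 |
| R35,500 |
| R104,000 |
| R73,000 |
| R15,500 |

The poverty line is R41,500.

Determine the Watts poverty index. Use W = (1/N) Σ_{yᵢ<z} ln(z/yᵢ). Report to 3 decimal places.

0.169

Below the line: R15,500, R33,500, R35,500 (q = 3 of N = 8).
Log shortfalls: ln(41500/15500) = 0.9849; ln(41500/33500) = 0.2141; ln(41500/35500) = 0.1562.
W = 1.355162 / 8 = 0.169.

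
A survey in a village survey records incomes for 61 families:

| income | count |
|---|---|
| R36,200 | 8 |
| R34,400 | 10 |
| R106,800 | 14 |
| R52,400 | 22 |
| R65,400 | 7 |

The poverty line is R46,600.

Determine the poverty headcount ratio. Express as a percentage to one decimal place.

18 of the 61 families have income below R46,600.
H = 18/61 = 29.5%.

29.5%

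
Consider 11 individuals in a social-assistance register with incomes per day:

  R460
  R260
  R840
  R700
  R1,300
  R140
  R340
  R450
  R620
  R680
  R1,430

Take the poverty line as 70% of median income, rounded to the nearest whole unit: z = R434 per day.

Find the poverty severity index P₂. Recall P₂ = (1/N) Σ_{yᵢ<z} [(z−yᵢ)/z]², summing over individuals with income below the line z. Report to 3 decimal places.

0.061

Below the line: R140, R260, R340 (q = 3 of N = 11).
Shortfall ratios: (434−140)/434 = 0.6774; (434−260)/434 = 0.4009; (434−340)/434 = 0.2166.
Squared: 0.4589; 0.1607; 0.0469.
Sum = 0.666546; P₂ = 0.666546 / 11 = 0.061.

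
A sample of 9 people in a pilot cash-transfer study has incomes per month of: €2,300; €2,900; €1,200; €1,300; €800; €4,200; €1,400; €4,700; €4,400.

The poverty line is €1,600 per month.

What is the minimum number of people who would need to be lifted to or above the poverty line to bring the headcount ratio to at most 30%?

4 of the 9 people are poor, so H = 4/9 = 0.444.
A headcount ratio of at most 30% allows at most ⌊0.30 × 9⌋ = 2 poor people.
So at least 4 − 2 = 2 must be lifted.

2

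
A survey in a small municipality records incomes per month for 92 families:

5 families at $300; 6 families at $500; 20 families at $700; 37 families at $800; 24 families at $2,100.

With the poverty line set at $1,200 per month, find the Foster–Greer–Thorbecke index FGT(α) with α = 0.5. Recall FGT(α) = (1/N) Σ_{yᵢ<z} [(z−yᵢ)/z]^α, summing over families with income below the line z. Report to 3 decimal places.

Poor units: 5×$300, 6×$500, 20×$700, 37×$800 (q = 68 of N = 92).
Normalized shortfalls: (1200−300)/1200 = 0.7500 (×5); (1200−500)/1200 = 0.5833 (×6); (1200−700)/1200 = 0.4167 (×20); (1200−800)/1200 = 0.3333 (×37).
Raised to α = 0.5: 0.86603 (×5); 0.76376 (×6); 0.64550 (×20); 0.57735 (×37).
Sum = 43.184607; FGT(0.5) = 43.184607 / 92 = 0.469.

0.469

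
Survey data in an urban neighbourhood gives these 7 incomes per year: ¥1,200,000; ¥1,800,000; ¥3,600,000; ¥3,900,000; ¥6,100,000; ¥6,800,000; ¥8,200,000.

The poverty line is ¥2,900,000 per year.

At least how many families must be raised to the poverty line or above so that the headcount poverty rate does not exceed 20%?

1

2 of the 7 families are poor, so H = 2/7 = 0.286.
A headcount ratio of at most 20% allows at most ⌊0.20 × 7⌋ = 1 poor families.
So at least 2 − 1 = 1 must be lifted.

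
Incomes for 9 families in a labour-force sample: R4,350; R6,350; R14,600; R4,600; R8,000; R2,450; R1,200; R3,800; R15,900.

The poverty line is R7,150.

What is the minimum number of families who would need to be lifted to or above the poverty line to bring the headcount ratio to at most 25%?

6 of the 9 families are poor, so H = 6/9 = 0.667.
A headcount ratio of at most 25% allows at most ⌊0.25 × 9⌋ = 2 poor families.
So at least 6 − 2 = 4 must be lifted.

4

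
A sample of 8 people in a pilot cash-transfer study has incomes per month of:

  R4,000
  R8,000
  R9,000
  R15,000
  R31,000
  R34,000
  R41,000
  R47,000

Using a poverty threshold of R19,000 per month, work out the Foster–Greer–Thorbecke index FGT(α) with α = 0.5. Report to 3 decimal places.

0.354

Below the line: R4,000, R8,000, R9,000, R15,000 (q = 4 of N = 8).
Normalized shortfalls: (19000−4000)/19000 = 0.7895; (19000−8000)/19000 = 0.5789; (19000−9000)/19000 = 0.5263; (19000−15000)/19000 = 0.2105.
Raised to α = 0.5: 0.88852; 0.76089; 0.72548; 0.45883.
Sum = 2.833717; FGT(0.5) = 2.833717 / 8 = 0.354.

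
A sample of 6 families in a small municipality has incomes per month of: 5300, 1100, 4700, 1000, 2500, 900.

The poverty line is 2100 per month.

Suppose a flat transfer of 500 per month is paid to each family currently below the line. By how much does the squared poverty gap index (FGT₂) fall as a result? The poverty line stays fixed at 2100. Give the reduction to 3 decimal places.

0.096

Before: below the line — 900, 1000, 1100; squared poverty gap index (FGT₂) = 0.13794.
After the 500 transfer: below the line — 1400, 1500, 1600; squared poverty gap index (FGT₂) = 0.04157.
Reduction = 0.13794 − 0.04157 = 0.096.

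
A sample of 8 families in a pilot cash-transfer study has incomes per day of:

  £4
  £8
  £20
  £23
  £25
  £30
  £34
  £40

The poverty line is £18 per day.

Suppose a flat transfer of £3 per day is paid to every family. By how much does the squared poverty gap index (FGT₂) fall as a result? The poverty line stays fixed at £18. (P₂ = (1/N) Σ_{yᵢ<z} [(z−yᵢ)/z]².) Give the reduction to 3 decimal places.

Before: below the line — £4, £8; squared poverty gap index (FGT₂) = 0.11420.
After the £3 transfer: below the line — £7, £11; squared poverty gap index (FGT₂) = 0.06559.
Reduction = 0.11420 − 0.06559 = 0.049.

0.049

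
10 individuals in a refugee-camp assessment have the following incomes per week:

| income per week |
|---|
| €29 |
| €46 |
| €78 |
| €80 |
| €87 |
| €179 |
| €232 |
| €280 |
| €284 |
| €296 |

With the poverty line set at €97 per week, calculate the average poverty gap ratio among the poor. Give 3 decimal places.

Poor units: €29, €46, €78, €80, €87 (q = 5 of N = 10).
Relative gaps: 0.7010, 0.5258, 0.1959, 0.1753, 0.1031; sum = 1.701031.
I averages over the q = 5 poor units only: 1.701031 / 5 = 0.340.

0.340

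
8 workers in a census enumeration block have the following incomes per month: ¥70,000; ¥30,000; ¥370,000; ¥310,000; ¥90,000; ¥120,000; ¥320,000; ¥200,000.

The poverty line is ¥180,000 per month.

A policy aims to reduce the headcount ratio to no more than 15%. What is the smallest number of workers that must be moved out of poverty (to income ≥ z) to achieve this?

Currently q = 4 of N = 8 are below the line (H = 0.500).
A headcount ratio of at most 15% allows at most ⌊0.15 × 8⌋ = 1 poor workers.
So at least 4 − 1 = 3 must be lifted.

3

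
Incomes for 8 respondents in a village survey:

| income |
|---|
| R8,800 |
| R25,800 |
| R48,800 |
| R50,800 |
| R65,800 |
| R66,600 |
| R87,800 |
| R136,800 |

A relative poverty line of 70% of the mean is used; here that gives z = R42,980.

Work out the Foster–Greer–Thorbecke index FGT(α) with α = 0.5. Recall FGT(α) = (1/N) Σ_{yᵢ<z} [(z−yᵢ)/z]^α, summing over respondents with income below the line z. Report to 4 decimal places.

Below z: R8,800, R25,800 (q = 2 of N = 8).
Normalized shortfalls: (42980−8800)/42980 = 0.7953; (42980−25800)/42980 = 0.3997.
Raised to α = 0.5: 0.89177; 0.63223.
Sum = 1.524005; FGT(0.5) = 1.524005 / 8 = 0.1905.

0.1905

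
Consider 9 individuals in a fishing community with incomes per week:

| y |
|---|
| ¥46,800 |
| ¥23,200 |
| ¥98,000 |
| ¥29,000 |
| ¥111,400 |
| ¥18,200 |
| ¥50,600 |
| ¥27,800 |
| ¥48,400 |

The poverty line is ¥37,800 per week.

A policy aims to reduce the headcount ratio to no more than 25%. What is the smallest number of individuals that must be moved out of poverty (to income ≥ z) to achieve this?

Currently q = 4 of N = 9 are below the line (H = 0.444).
A headcount ratio of at most 25% allows at most ⌊0.25 × 9⌋ = 2 poor individuals.
So at least 4 − 2 = 2 must be lifted.

2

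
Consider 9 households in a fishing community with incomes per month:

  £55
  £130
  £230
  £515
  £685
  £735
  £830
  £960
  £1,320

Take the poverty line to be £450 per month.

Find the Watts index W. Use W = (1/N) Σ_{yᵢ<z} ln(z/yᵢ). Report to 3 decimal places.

0.446

Incomes under z: £55, £130, £230 (q = 3 of N = 9).
ln(z/y) terms: ln(450/55) = 2.1019; ln(450/130) = 1.2417; ln(450/230) = 0.6712.
W = 4.014796 / 9 = 0.446.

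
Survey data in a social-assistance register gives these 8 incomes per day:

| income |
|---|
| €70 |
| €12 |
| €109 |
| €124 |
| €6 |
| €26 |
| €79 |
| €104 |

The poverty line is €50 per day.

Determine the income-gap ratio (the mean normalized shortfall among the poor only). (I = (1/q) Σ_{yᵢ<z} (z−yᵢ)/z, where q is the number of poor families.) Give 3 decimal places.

0.707

Below z: €6, €12, €26 (q = 3 of N = 8).
Relative gaps: 0.8800, 0.7600, 0.4800; sum = 2.120000.
I averages over the q = 3 poor units only: 2.120000 / 3 = 0.707.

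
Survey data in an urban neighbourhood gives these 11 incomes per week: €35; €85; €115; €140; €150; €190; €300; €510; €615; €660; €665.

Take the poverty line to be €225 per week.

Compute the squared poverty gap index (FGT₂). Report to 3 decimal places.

Poor units: €35, €85, €115, €140, €150, €190 (q = 6 of N = 11).
Shortfall ratios: (225−35)/225 = 0.8444; (225−85)/225 = 0.6222; (225−115)/225 = 0.4889; (225−140)/225 = 0.3778; (225−150)/225 = 0.3333; (225−190)/225 = 0.1556.
Squared: 0.7131; 0.3872; 0.2390; 0.1427; 0.1111; 0.0242.
Sum = 1.617284; P₂ = 1.617284 / 11 = 0.147.

0.147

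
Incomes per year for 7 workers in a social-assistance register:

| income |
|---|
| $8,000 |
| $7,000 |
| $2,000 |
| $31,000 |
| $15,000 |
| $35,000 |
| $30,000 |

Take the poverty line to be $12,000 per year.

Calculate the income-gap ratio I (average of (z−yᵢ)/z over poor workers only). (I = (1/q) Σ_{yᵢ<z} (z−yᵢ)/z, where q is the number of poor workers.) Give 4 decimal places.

0.5278

Below z: $2,000, $7,000, $8,000 (q = 3 of N = 7).
Shortfall ratios (z−y)/z: 0.8333, 0.4167, 0.3333; sum = 1.583333.
The income-gap ratio divides by q (the poor only): 1.583333 / 3 = 0.5278.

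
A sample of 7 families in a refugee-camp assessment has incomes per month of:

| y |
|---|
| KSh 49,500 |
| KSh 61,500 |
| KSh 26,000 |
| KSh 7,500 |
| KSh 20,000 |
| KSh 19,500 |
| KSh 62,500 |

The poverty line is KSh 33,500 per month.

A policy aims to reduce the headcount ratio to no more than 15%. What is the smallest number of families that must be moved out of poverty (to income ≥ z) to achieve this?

3

Currently q = 4 of N = 7 are below the line (H = 0.571).
A headcount ratio of at most 15% allows at most ⌊0.15 × 7⌋ = 1 poor families.
So at least 4 − 1 = 3 must be lifted.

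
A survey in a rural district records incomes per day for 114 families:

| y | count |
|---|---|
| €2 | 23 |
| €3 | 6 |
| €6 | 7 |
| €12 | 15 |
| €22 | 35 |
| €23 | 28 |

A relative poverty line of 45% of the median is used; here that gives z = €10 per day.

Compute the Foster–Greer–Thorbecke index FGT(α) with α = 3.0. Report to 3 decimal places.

0.125

Poor units: 23×€2, 6×€3, 7×€6 (q = 36 of N = 114).
Relative gaps: (10−2)/10 = 0.8000 (×23); (10−3)/10 = 0.7000 (×6); (10−6)/10 = 0.4000 (×7).
Raised to α = 3.0: 0.51200 (×23); 0.34300 (×6); 0.06400 (×7).
Sum = 14.282000; FGT(3.0) = 14.282000 / 114 = 0.125.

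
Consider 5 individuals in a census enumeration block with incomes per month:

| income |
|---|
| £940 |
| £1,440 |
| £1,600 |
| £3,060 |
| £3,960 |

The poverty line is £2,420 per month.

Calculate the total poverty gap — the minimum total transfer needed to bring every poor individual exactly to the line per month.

Incomes under z: £940, £1,440, £1,600 (q = 3 of N = 5).
Individual gaps: 2420−940 = 1480; 2420−1440 = 980; 2420−1600 = 820.
Aggregate gap = £3,280.

£3,280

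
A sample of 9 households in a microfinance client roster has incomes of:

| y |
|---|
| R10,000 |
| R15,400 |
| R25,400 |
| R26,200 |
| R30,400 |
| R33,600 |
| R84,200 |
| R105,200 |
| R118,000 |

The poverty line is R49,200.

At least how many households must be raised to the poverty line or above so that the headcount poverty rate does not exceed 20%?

Currently q = 6 of N = 9 are below the line (H = 0.667).
A headcount ratio of at most 20% allows at most ⌊0.20 × 9⌋ = 1 poor households.
So at least 6 − 1 = 5 must be lifted.

5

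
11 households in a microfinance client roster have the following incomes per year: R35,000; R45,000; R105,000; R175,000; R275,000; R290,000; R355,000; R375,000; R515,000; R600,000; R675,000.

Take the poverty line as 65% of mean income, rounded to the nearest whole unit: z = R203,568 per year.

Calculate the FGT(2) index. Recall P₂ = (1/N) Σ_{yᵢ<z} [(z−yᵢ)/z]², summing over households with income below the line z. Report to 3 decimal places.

0.141

Below z: R35,000, R45,000, R105,000, R175,000 (q = 4 of N = 11).
Normalized shortfalls: (203568−35000)/203568 = 0.8281; (203568−45000)/203568 = 0.7789; (203568−105000)/203568 = 0.4842; (203568−175000)/203568 = 0.1403.
Squared: 0.6857; 0.6068; 0.2345; 0.0197.
Sum = 1.546594; P₂ = 1.546594 / 11 = 0.141.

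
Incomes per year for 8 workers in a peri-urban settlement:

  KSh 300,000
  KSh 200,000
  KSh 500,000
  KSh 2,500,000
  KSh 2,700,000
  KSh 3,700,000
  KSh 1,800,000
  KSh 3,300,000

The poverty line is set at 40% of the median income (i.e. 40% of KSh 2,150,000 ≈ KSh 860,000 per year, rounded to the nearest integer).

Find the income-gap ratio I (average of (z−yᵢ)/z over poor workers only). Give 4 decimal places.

0.6124

Below the line: KSh 200,000, KSh 300,000, KSh 500,000 (q = 3 of N = 8).
Relative gaps: 0.7674, 0.6512, 0.4186; sum = 1.837209.
I averages over the q = 3 poor units only: 1.837209 / 3 = 0.6124.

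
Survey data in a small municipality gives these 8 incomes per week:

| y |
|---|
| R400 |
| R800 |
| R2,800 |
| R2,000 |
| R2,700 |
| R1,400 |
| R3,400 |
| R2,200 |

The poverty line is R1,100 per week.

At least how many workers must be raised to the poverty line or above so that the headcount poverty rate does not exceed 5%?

2

Currently q = 2 of N = 8 are below the line (H = 0.250).
A headcount ratio of at most 5% allows at most ⌊0.05 × 8⌋ = 0 poor workers.
So at least 2 − 0 = 2 must be lifted.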